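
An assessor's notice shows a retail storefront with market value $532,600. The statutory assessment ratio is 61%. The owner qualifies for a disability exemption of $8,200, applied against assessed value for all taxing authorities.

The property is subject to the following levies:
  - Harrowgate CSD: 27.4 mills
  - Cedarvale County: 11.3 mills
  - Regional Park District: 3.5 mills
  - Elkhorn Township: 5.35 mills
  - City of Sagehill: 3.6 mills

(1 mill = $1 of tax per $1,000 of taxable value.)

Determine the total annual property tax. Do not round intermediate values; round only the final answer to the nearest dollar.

$16,198

Assessed value = $532,600 × 0.61 = $324,886
Taxable value = $324,886 − $8,200 = $316,686
Harrowgate CSD: $316,686 × 0.0274 = $8,677.1964
Cedarvale County: $316,686 × 0.0113 = $3,578.5518
Regional Park District: $316,686 × 0.0035 = $1,108.401
Elkhorn Township: $316,686 × 0.00535 = $1,694.2701
City of Sagehill: $316,686 × 0.0036 = $1,140.0696
Total = $8,677.1964 + $3,578.5518 + $1,108.401 + $1,694.2701 + $1,140.0696 = $16,198.4889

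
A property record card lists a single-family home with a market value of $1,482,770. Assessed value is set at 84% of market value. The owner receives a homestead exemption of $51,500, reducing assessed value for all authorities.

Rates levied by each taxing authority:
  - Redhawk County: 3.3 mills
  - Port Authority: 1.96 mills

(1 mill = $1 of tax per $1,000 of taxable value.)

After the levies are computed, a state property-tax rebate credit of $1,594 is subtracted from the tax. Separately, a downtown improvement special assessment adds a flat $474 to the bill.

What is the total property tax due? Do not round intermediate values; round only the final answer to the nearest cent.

$5,160.58

Assessed value = $1,482,770 × 0.84 = $1,245,526.8
Taxable value = $1,245,526.8 − $51,500 = $1,194,026.8
Redhawk County: $1,194,026.8 × 0.0033 = $3,940.28844
Port Authority: $1,194,026.8 × 0.00196 = $2,340.292528
Levies subtotal = $6,280.580968
After credit = $6,280.580968 − $1,594 = $4,686.580968
Total = $4,686.580968 + $474 = $5,160.580968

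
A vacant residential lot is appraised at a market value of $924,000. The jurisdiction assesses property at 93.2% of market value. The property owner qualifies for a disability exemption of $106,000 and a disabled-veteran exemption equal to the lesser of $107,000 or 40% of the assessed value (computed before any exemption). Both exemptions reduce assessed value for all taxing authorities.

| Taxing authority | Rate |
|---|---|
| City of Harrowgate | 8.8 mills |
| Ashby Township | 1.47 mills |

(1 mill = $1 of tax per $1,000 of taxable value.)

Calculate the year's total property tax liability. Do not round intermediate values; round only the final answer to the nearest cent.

$6,656.69

Assessed value = $924,000 × 0.932 = $861,168
Disabled-veteran exemption = min($107,000, 40% × $861,168) = min($107,000, $344,467.2) = $107,000 (dollar cap binds)
Taxable value = $861,168 − $106,000 − $107,000 = $648,168
City of Harrowgate: $648,168 × 0.0088 = $5,703.8784
Ashby Township: $648,168 × 0.00147 = $952.80696
Total = $6,656.68536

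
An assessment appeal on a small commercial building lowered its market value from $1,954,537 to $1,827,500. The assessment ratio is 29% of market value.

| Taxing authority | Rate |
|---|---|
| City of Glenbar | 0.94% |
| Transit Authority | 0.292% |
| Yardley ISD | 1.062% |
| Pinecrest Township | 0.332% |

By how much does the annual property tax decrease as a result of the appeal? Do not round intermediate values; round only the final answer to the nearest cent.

Old assessed value = $1,954,537 × 0.29 = $566,815.73
New assessed value = $1,827,500 × 0.29 = $529,975
Combined rate = 0.0094 + 0.00292 + 0.01062 + 0.00332 = 0.02626
Old tax = $566,815.73 × 0.02626 = $14,884.5810698
New tax = $529,975 × 0.02626 = $13,917.1435
Reduction = $14,884.5810698 − $13,917.1435 = $967.4375698

$967.44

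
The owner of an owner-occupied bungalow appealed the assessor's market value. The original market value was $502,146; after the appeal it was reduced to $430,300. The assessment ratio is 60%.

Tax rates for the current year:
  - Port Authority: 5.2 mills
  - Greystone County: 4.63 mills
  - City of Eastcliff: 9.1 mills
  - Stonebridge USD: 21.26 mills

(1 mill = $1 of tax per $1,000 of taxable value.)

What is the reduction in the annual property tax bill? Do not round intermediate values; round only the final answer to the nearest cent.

Old assessed value = $502,146 × 0.6 = $301,287.6
New assessed value = $430,300 × 0.6 = $258,180
Combined rate = 0.0052 + 0.00463 + 0.0091 + 0.02126 = 0.04019
Old tax = $301,287.6 × 0.04019 = $12,108.748644
New tax = $258,180 × 0.04019 = $10,376.2542
Reduction = $12,108.748644 − $10,376.2542 = $1,732.494444

$1,732.49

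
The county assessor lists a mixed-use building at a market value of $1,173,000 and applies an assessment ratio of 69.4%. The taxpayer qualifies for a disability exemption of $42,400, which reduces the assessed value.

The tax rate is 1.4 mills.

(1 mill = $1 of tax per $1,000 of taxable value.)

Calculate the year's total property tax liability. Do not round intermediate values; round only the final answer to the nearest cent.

Assessed value = $1,173,000 × 0.694 = $814,062
Taxable value = $814,062 − $42,400 = $771,662
Tax = $771,662 × 0.0014 = $1,080.3268

$1,080.33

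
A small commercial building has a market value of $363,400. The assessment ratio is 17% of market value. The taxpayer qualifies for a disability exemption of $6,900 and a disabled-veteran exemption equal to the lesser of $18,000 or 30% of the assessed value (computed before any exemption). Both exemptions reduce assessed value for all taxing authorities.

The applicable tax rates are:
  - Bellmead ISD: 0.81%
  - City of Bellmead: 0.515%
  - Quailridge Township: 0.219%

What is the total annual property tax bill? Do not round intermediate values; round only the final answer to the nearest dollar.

$569

Assessed value = $363,400 × 0.17 = $61,778
Disabled-veteran exemption = min($18,000, 30% × $61,778) = min($18,000, $18,533.4) = $18,000 (dollar cap binds)
Taxable value = $61,778 − $6,900 − $18,000 = $36,878
Bellmead ISD: $36,878 × 0.0081 = $298.7118
City of Bellmead: $36,878 × 0.00515 = $189.9217
Quailridge Township: $36,878 × 0.00219 = $80.76282
Total = $569.39632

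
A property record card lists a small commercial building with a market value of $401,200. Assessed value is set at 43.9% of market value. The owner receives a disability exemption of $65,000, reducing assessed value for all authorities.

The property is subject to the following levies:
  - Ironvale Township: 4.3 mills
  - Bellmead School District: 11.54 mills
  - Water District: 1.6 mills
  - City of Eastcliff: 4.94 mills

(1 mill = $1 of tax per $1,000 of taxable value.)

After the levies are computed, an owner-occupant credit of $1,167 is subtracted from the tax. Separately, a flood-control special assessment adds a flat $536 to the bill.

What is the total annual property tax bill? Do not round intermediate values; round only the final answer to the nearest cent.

$1,856.02

Assessed value = $401,200 × 0.439 = $176,126.8
Taxable value = $176,126.8 − $65,000 = $111,126.8
Ironvale Township: $111,126.8 × 0.0043 = $477.84524
Bellmead School District: $111,126.8 × 0.01154 = $1,282.403272
Water District: $111,126.8 × 0.0016 = $177.80288
City of Eastcliff: $111,126.8 × 0.00494 = $548.966392
Levies subtotal = $2,487.017784
After credit = $2,487.017784 − $1,167 = $1,320.017784
Total = $1,320.017784 + $536 = $1,856.017784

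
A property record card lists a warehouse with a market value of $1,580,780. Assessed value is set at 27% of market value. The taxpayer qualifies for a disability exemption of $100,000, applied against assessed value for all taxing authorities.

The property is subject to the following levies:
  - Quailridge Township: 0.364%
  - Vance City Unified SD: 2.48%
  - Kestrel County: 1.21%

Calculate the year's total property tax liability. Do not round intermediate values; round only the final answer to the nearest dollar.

$13,249

Assessed value = $1,580,780 × 0.27 = $426,810.6
Taxable value = $426,810.6 − $100,000 = $326,810.6
Quailridge Township: $326,810.6 × 0.00364 = $1,189.590584
Vance City Unified SD: $326,810.6 × 0.0248 = $8,104.90288
Kestrel County: $326,810.6 × 0.0121 = $3,954.40826
Total = $1,189.590584 + $8,104.90288 + $3,954.40826 = $13,248.901724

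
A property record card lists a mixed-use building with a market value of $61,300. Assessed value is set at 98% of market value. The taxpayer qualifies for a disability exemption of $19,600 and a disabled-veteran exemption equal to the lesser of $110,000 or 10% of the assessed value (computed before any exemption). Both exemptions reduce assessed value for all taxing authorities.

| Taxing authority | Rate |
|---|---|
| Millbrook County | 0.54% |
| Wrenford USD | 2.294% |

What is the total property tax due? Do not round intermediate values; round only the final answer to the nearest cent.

Assessed value = $61,300 × 0.98 = $60,074
Disabled-veteran exemption = min($110,000, 10% × $60,074) = min($110,000, $6,007.4) = $6,007.4 (percentage binds)
Taxable value = $60,074 − $19,600 − $6,007.4 = $34,466.6
Millbrook County: $34,466.6 × 0.0054 = $186.11964
Wrenford USD: $34,466.6 × 0.02294 = $790.663804
Total = $976.783444

$976.78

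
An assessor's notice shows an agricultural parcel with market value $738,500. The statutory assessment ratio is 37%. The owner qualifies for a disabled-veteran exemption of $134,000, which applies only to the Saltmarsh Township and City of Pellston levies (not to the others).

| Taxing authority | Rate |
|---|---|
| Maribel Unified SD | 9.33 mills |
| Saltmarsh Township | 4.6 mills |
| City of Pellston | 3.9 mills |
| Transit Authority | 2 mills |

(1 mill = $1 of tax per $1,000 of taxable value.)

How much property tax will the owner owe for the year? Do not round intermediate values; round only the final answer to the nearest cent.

Assessed value = $738,500 × 0.37 = $273,245
Maribel Unified SD: $273,245 × 0.00933 = $2,549.37585
Saltmarsh Township: ($273,245 − $134,000) × 0.0046 = $139,245 × 0.0046 = $640.527
City of Pellston: ($273,245 − $134,000) × 0.0039 = $139,245 × 0.0039 = $543.0555
Transit Authority: $273,245 × 0.002 = $546.49
Total = $4,279.44835

$4,279.45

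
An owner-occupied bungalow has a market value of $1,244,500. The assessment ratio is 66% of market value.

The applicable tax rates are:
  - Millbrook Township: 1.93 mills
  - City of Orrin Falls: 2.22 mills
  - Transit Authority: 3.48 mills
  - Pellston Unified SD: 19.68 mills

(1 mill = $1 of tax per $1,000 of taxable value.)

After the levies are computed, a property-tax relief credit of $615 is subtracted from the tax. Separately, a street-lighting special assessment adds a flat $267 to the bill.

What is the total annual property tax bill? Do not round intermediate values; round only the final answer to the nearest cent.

Assessed value = $1,244,500 × 0.66 = $821,370
Millbrook Township: $821,370 × 0.00193 = $1,585.2441
City of Orrin Falls: $821,370 × 0.00222 = $1,823.4414
Transit Authority: $821,370 × 0.00348 = $2,858.3676
Pellston Unified SD: $821,370 × 0.01968 = $16,164.5616
Levies subtotal = $22,431.6147
After credit = $22,431.6147 − $615 = $21,816.6147
Total = $21,816.6147 + $267 = $22,083.6147

$22,083.61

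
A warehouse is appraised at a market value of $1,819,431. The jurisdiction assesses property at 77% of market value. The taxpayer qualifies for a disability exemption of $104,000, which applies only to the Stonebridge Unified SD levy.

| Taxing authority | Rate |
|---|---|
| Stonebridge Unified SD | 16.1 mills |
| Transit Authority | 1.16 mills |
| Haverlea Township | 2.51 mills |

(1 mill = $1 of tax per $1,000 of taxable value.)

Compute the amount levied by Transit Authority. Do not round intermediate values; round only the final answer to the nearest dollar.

$1,625

Assessed value = $1,819,431 × 0.77 = $1,400,961.87
Transit Authority taxable value = $1,400,961.87 (exemption does not apply)
Transit Authority levy = $1,400,961.87 × 0.00116 = $1,625.1157692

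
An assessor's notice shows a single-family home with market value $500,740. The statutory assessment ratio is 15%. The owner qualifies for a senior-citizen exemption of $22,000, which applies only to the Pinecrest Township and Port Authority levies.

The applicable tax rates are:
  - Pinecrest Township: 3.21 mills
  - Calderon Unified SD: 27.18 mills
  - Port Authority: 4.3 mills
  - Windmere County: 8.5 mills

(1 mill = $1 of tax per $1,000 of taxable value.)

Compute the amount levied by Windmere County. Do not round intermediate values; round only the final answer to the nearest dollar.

Assessed value = $500,740 × 0.15 = $75,111
Windmere County taxable value = $75,111 (exemption does not apply)
Windmere County levy = $75,111 × 0.0085 = $638.4435

$638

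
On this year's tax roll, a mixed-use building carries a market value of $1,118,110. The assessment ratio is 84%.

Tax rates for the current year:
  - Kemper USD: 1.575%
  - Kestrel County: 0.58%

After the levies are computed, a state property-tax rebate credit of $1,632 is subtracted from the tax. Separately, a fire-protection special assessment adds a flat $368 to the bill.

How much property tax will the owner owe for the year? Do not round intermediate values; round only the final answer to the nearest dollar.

Assessed value = $1,118,110 × 0.84 = $939,212.4
Kemper USD: $939,212.4 × 0.01575 = $14,792.5953
Kestrel County: $939,212.4 × 0.0058 = $5,447.43192
Levies subtotal = $20,240.02722
After credit = $20,240.02722 − $1,632 = $18,608.02722
Total = $18,608.02722 + $368 = $18,976.02722

$18,976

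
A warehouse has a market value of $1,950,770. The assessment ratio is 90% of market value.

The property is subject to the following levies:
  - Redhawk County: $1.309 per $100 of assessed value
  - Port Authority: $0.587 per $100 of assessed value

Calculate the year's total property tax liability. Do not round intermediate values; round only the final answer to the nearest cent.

Assessed value = $1,950,770 × 0.9 = $1,755,693
Redhawk County: $1,755,693 × 0.01309 = $22,982.02137
Port Authority: $1,755,693 × 0.00587 = $10,305.91791
Total = $22,982.02137 + $10,305.91791 = $33,287.93928

$33,287.94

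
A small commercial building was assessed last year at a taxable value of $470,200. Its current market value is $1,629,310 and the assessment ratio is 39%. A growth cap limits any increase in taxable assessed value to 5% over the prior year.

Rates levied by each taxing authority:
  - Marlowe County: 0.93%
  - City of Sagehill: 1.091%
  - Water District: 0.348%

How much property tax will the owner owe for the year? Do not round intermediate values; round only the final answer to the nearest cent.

Uncapped assessed value = $1,629,310 × 0.39 = $635,430.9
Cap limit = $470,200 × 1.05 = $493,710
Taxable assessed value = min($635,430.9, $493,710) = $493,710 (cap binds)
Marlowe County: $493,710 × 0.0093 = $4,591.503
City of Sagehill: $493,710 × 0.01091 = $5,386.3761
Water District: $493,710 × 0.00348 = $1,718.1108
Total = $11,695.9899

$11,695.99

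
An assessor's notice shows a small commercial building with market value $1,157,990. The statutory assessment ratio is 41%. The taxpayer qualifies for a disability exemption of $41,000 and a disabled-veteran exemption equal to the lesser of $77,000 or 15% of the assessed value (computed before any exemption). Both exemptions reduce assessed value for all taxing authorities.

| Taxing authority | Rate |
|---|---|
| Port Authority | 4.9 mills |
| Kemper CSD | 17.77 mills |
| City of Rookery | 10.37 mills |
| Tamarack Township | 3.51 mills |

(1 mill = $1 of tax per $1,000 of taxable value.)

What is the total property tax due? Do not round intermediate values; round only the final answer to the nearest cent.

Assessed value = $1,157,990 × 0.41 = $474,775.9
Disabled-veteran exemption = min($77,000, 15% × $474,775.9) = min($77,000, $71,216.385) = $71,216.385 (percentage binds)
Taxable value = $474,775.9 − $41,000 − $71,216.385 = $362,559.515
Port Authority: $362,559.515 × 0.0049 = $1,776.5416235
Kemper CSD: $362,559.515 × 0.01777 = $6,442.68258155
City of Rookery: $362,559.515 × 0.01037 = $3,759.74217055
Tamarack Township: $362,559.515 × 0.00351 = $1,272.58389765
Total = $13,251.55027325

$13,251.55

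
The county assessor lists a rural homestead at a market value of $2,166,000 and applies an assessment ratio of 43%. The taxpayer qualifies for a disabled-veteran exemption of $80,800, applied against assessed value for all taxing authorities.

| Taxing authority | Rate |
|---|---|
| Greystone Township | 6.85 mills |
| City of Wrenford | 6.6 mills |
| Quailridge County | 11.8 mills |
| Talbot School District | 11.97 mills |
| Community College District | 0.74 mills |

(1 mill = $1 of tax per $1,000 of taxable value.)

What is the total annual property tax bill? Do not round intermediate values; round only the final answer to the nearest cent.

$32,288.02

Assessed value = $2,166,000 × 0.43 = $931,380
Taxable value = $931,380 − $80,800 = $850,580
Greystone Township: $850,580 × 0.00685 = $5,826.473
City of Wrenford: $850,580 × 0.0066 = $5,613.828
Quailridge County: $850,580 × 0.0118 = $10,036.844
Talbot School District: $850,580 × 0.01197 = $10,181.4426
Community College District: $850,580 × 0.00074 = $629.4292
Total = $5,826.473 + $5,613.828 + $10,036.844 + $10,181.4426 + $629.4292 = $32,288.0168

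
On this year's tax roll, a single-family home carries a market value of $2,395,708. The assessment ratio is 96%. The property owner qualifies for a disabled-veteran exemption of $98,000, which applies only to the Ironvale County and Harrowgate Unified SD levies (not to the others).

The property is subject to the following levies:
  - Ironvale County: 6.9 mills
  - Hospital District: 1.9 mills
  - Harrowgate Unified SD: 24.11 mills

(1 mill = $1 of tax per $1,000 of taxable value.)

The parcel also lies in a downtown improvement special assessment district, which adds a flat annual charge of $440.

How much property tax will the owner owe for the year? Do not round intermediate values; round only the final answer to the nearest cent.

Assessed value = $2,395,708 × 0.96 = $2,299,879.68
Ironvale County: ($2,299,879.68 − $98,000) × 0.0069 = $2,201,879.68 × 0.0069 = $15,192.969792
Hospital District: $2,299,879.68 × 0.0019 = $4,369.771392
Harrowgate Unified SD: ($2,299,879.68 − $98,000) × 0.02411 = $2,201,879.68 × 0.02411 = $53,087.3190848
Levies subtotal = $72,650.0602688
Total = $72,650.0602688 + $440 = $73,090.0602688

$73,090.06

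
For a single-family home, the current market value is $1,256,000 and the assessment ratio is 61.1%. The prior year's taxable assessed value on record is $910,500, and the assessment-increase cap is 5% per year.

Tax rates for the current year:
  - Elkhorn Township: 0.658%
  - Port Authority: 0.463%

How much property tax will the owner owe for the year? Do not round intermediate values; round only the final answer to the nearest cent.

Uncapped assessed value = $1,256,000 × 0.611 = $767,416
Cap limit = $910,500 × 1.05 = $956,025
Taxable assessed value = min($767,416, $956,025) = $767,416 (cap does not bind)
Elkhorn Township: $767,416 × 0.00658 = $5,049.59728
Port Authority: $767,416 × 0.00463 = $3,553.13608
Total = $8,602.73336

$8,602.73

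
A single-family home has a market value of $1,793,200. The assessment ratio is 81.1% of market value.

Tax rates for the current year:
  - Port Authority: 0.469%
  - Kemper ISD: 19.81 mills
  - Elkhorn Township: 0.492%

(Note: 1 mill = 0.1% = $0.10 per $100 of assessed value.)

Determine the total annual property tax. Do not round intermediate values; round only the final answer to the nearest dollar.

$42,785

Assessed value = $1,793,200 × 0.811 = $1,454,285.2
Port Authority: $1,454,285.2 × 0.00469 = $6,820.597588
Kemper ISD: $1,454,285.2 × 0.01981 = $28,809.389812
Elkhorn Township: $1,454,285.2 × 0.00492 = $7,155.083184
Total = $42,785.070584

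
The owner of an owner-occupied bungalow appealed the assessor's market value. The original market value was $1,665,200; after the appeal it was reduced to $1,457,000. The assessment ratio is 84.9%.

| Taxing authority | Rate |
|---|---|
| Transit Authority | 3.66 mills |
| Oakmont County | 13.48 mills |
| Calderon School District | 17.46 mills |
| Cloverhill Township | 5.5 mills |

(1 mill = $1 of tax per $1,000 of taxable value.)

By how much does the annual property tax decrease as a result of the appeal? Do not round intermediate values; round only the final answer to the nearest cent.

Old assessed value = $1,665,200 × 0.849 = $1,413,754.8
New assessed value = $1,457,000 × 0.849 = $1,236,993
Combined rate = 0.00366 + 0.01348 + 0.01746 + 0.0055 = 0.0401
Old tax = $1,413,754.8 × 0.0401 = $56,691.56748
New tax = $1,236,993 × 0.0401 = $49,603.4193
Reduction = $56,691.56748 − $49,603.4193 = $7,088.14818

$7,088.15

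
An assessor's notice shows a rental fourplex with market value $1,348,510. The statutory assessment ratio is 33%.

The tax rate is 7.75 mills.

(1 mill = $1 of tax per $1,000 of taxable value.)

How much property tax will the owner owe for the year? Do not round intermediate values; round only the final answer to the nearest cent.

$3,448.81

Assessed value = $1,348,510 × 0.33 = $445,008.3
Tax = $445,008.3 × 0.00775 = $3,448.814325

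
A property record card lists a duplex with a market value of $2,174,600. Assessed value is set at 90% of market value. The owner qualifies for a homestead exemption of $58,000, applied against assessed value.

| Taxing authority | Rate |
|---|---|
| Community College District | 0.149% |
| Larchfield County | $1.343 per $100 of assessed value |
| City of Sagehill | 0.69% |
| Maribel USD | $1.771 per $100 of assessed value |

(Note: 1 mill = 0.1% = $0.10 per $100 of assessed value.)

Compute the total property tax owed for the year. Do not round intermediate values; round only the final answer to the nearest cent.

$75,073.00

Assessed value = $2,174,600 × 0.9 = $1,957,140
Taxable value = $1,957,140 − $58,000 = $1,899,140
Community College District: $1,899,140 × 0.00149 = $2,829.7186
Larchfield County: $1,899,140 × 0.01343 = $25,505.4502
City of Sagehill: $1,899,140 × 0.0069 = $13,104.066
Maribel USD: $1,899,140 × 0.01771 = $33,633.7694
Total = $75,073.0042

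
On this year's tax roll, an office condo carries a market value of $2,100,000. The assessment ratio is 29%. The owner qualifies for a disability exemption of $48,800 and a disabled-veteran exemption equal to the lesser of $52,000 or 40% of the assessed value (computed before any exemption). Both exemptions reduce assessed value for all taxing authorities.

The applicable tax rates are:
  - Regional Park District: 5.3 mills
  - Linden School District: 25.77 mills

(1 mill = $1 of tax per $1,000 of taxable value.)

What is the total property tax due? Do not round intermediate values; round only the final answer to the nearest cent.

$15,789.77

Assessed value = $2,100,000 × 0.29 = $609,000
Disabled-veteran exemption = min($52,000, 40% × $609,000) = min($52,000, $243,600) = $52,000 (dollar cap binds)
Taxable value = $609,000 − $48,800 − $52,000 = $508,200
Regional Park District: $508,200 × 0.0053 = $2,693.46
Linden School District: $508,200 × 0.02577 = $13,096.314
Total = $15,789.774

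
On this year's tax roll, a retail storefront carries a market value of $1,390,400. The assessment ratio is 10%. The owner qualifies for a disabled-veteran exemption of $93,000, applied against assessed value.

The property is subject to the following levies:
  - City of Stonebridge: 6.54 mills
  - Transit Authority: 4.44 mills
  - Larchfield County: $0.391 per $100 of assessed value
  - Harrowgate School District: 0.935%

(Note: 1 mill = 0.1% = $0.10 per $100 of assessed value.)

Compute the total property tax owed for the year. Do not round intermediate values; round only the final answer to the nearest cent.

$1,116.01

Assessed value = $1,390,400 × 0.1 = $139,040
Taxable value = $139,040 − $93,000 = $46,040
City of Stonebridge: $46,040 × 0.00654 = $301.1016
Transit Authority: $46,040 × 0.00444 = $204.4176
Larchfield County: $46,040 × 0.00391 = $180.0164
Harrowgate School District: $46,040 × 0.00935 = $430.474
Total = $1,116.0096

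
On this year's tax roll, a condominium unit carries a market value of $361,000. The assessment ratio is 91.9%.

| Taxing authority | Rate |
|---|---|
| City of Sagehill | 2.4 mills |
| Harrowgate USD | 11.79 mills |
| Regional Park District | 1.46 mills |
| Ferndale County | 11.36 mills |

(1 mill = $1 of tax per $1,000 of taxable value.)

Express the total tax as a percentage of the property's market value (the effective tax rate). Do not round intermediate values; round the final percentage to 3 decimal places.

Assessed value = $361,000 × 0.919 = $331,759
City of Sagehill: $331,759 × 0.0024 = $796.2216
Harrowgate USD: $331,759 × 0.01179 = $3,911.43861
Regional Park District: $331,759 × 0.00146 = $484.36814
Ferndale County: $331,759 × 0.01136 = $3,768.78224
Total tax = $8,960.81059
Effective rate = $8,960.81059 ÷ $361,000 = 2.482% of market value

2.482%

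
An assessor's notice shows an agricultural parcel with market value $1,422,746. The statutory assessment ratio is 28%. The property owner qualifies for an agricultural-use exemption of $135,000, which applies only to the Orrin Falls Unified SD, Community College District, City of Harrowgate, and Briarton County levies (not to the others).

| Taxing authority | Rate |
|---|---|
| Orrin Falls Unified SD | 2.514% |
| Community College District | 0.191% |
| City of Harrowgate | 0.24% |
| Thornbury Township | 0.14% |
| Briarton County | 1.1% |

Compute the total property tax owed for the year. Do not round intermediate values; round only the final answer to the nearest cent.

$11,210.99

Assessed value = $1,422,746 × 0.28 = $398,368.88
Orrin Falls Unified SD: ($398,368.88 − $135,000) × 0.02514 = $263,368.88 × 0.02514 = $6,621.0936432
Community College District: ($398,368.88 − $135,000) × 0.00191 = $263,368.88 × 0.00191 = $503.0345608
City of Harrowgate: ($398,368.88 − $135,000) × 0.0024 = $263,368.88 × 0.0024 = $632.085312
Thornbury Township: $398,368.88 × 0.0014 = $557.716432
Briarton County: ($398,368.88 − $135,000) × 0.011 = $263,368.88 × 0.011 = $2,897.05768
Total = $11,210.987628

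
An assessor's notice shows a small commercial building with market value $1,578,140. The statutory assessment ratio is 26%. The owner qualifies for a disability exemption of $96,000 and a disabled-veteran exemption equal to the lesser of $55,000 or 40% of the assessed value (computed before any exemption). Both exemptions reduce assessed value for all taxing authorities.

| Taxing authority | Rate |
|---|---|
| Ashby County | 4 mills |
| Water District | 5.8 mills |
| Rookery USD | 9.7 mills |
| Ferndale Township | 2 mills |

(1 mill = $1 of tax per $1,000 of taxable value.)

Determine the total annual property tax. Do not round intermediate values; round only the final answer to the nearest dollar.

Assessed value = $1,578,140 × 0.26 = $410,316.4
Disabled-veteran exemption = min($55,000, 40% × $410,316.4) = min($55,000, $164,126.56) = $55,000 (dollar cap binds)
Taxable value = $410,316.4 − $96,000 − $55,000 = $259,316.4
Ashby County: $259,316.4 × 0.004 = $1,037.2656
Water District: $259,316.4 × 0.0058 = $1,504.03512
Rookery USD: $259,316.4 × 0.0097 = $2,515.36908
Ferndale Township: $259,316.4 × 0.002 = $518.6328
Total = $5,575.3026

$5,575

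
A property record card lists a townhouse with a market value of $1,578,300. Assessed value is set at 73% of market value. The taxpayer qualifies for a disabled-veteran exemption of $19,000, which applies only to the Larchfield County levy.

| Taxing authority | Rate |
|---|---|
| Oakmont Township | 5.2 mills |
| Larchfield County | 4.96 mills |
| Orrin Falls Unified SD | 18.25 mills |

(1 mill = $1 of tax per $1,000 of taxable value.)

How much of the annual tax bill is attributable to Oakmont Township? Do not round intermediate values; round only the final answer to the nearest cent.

Assessed value = $1,578,300 × 0.73 = $1,152,159
Oakmont Township taxable value = $1,152,159 (exemption does not apply)
Oakmont Township levy = $1,152,159 × 0.0052 = $5,991.2268

$5,991.23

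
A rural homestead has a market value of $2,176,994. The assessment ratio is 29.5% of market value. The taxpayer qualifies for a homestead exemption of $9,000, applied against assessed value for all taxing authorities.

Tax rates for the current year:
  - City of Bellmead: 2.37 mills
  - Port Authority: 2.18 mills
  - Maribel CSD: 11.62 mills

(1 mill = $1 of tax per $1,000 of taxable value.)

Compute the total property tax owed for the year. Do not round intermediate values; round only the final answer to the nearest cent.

Assessed value = $2,176,994 × 0.295 = $642,213.23
Taxable value = $642,213.23 − $9,000 = $633,213.23
City of Bellmead: $633,213.23 × 0.00237 = $1,500.7153551
Port Authority: $633,213.23 × 0.00218 = $1,380.4048414
Maribel CSD: $633,213.23 × 0.01162 = $7,357.9377326
Total = $1,500.7153551 + $1,380.4048414 + $7,357.9377326 = $10,239.0579291

$10,239.06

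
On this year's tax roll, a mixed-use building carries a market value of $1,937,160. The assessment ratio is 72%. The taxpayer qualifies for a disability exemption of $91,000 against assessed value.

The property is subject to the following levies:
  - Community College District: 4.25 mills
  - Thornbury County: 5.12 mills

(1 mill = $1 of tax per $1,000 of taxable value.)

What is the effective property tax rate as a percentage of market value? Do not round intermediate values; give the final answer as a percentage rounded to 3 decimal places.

0.631%

Assessed value = $1,937,160 × 0.72 = $1,394,755.2
Taxable value = $1,394,755.2 − $91,000 = $1,303,755.2
Community College District: $1,303,755.2 × 0.00425 = $5,540.9596
Thornbury County: $1,303,755.2 × 0.00512 = $6,675.226624
Total tax = $12,216.186224
Effective rate = $12,216.186224 ÷ $1,937,160 = 0.631% of market value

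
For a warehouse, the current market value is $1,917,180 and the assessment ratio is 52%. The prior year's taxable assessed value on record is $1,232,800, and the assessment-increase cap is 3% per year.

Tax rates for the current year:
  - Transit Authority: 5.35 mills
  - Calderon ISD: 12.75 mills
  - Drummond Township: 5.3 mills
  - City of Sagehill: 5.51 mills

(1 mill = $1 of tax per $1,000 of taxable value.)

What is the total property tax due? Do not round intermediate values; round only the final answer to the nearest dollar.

$28,821

Uncapped assessed value = $1,917,180 × 0.52 = $996,933.6
Cap limit = $1,232,800 × 1.03 = $1,269,784
Taxable assessed value = min($996,933.6, $1,269,784) = $996,933.6 (cap does not bind)
Transit Authority: $996,933.6 × 0.00535 = $5,333.59476
Calderon ISD: $996,933.6 × 0.01275 = $12,710.9034
Drummond Township: $996,933.6 × 0.0053 = $5,283.74808
City of Sagehill: $996,933.6 × 0.00551 = $5,493.104136
Total = $28,821.350376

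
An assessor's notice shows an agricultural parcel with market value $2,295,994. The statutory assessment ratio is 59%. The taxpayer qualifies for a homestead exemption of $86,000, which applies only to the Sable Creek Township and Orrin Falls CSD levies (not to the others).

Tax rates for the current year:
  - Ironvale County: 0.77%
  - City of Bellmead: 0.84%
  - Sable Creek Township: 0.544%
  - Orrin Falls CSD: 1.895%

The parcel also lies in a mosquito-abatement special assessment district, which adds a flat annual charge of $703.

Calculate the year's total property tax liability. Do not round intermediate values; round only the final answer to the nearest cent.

Assessed value = $2,295,994 × 0.59 = $1,354,636.46
Ironvale County: $1,354,636.46 × 0.0077 = $10,430.700742
City of Bellmead: $1,354,636.46 × 0.0084 = $11,378.946264
Sable Creek Township: ($1,354,636.46 − $86,000) × 0.00544 = $1,268,636.46 × 0.00544 = $6,901.3823424
Orrin Falls CSD: ($1,354,636.46 − $86,000) × 0.01895 = $1,268,636.46 × 0.01895 = $24,040.660917
Levies subtotal = $52,751.6902654
Total = $52,751.6902654 + $703 = $53,454.6902654

$53,454.69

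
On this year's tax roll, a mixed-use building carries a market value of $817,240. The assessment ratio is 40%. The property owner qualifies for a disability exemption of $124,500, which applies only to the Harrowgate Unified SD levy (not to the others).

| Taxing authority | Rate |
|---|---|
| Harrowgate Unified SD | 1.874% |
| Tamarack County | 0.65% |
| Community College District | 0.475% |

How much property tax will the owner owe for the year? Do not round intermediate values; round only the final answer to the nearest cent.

Assessed value = $817,240 × 0.4 = $326,896
Harrowgate Unified SD: ($326,896 − $124,500) × 0.01874 = $202,396 × 0.01874 = $3,792.90104
Tamarack County: $326,896 × 0.0065 = $2,124.824
Community College District: $326,896 × 0.00475 = $1,552.756
Total = $7,470.48104

$7,470.48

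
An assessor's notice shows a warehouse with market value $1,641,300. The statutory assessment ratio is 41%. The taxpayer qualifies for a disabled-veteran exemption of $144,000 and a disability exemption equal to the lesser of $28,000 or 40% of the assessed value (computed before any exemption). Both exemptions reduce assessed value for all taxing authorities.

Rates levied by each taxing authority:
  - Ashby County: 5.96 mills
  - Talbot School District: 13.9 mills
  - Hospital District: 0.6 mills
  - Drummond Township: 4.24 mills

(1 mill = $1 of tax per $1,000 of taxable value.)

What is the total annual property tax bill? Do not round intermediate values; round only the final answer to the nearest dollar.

$12,373

Assessed value = $1,641,300 × 0.41 = $672,933
Disability exemption = min($28,000, 40% × $672,933) = min($28,000, $269,173.2) = $28,000 (dollar cap binds)
Taxable value = $672,933 − $144,000 − $28,000 = $500,933
Ashby County: $500,933 × 0.00596 = $2,985.56068
Talbot School District: $500,933 × 0.0139 = $6,962.9687
Hospital District: $500,933 × 0.0006 = $300.5598
Drummond Township: $500,933 × 0.00424 = $2,123.95592
Total = $12,373.0451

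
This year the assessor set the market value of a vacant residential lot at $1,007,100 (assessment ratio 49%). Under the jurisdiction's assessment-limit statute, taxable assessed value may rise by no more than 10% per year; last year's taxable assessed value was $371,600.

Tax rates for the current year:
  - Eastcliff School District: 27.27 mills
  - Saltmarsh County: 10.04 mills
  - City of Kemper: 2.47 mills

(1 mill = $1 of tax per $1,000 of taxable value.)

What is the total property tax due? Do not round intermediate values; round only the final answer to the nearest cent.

Uncapped assessed value = $1,007,100 × 0.49 = $493,479
Cap limit = $371,600 × 1.1 = $408,760
Taxable assessed value = min($493,479, $408,760) = $408,760 (cap binds)
Eastcliff School District: $408,760 × 0.02727 = $11,146.8852
Saltmarsh County: $408,760 × 0.01004 = $4,103.9504
City of Kemper: $408,760 × 0.00247 = $1,009.6372
Total = $16,260.4728

$16,260.47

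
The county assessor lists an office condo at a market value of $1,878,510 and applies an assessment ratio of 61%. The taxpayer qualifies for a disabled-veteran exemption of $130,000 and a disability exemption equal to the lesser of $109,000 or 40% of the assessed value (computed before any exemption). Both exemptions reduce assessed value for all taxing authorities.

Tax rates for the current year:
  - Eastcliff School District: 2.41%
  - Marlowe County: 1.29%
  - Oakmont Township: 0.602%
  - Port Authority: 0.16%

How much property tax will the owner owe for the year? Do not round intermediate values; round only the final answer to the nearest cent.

Assessed value = $1,878,510 × 0.61 = $1,145,891.1
Disability exemption = min($109,000, 40% × $1,145,891.1) = min($109,000, $458,356.44) = $109,000 (dollar cap binds)
Taxable value = $1,145,891.1 − $130,000 − $109,000 = $906,891.1
Eastcliff School District: $906,891.1 × 0.0241 = $21,856.07551
Marlowe County: $906,891.1 × 0.0129 = $11,698.89519
Oakmont Township: $906,891.1 × 0.00602 = $5,459.484422
Port Authority: $906,891.1 × 0.0016 = $1,451.02576
Total = $40,465.480882

$40,465.48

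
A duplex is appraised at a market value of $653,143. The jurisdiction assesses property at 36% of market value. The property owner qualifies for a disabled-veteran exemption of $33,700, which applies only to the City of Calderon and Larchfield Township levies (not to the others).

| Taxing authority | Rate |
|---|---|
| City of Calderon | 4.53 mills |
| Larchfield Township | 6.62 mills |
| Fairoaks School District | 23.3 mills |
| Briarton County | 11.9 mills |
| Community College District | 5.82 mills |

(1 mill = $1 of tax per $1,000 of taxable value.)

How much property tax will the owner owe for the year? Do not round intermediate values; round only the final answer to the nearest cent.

$11,891.05

Assessed value = $653,143 × 0.36 = $235,131.48
City of Calderon: ($235,131.48 − $33,700) × 0.00453 = $201,431.48 × 0.00453 = $912.4846044
Larchfield Township: ($235,131.48 − $33,700) × 0.00662 = $201,431.48 × 0.00662 = $1,333.4763976
Fairoaks School District: $235,131.48 × 0.0233 = $5,478.563484
Briarton County: $235,131.48 × 0.0119 = $2,798.064612
Community College District: $235,131.48 × 0.00582 = $1,368.4652136
Total = $11,891.0543116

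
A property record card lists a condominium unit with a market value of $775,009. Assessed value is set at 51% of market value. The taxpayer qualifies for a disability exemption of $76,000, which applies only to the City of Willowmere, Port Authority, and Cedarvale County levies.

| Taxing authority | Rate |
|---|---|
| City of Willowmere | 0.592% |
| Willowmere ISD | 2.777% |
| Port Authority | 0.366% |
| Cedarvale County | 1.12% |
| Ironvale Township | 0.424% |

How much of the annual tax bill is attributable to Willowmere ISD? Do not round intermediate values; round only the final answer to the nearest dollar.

$10,976

Assessed value = $775,009 × 0.51 = $395,254.59
Willowmere ISD taxable value = $395,254.59 (exemption does not apply)
Willowmere ISD levy = $395,254.59 × 0.02777 = $10,976.2199643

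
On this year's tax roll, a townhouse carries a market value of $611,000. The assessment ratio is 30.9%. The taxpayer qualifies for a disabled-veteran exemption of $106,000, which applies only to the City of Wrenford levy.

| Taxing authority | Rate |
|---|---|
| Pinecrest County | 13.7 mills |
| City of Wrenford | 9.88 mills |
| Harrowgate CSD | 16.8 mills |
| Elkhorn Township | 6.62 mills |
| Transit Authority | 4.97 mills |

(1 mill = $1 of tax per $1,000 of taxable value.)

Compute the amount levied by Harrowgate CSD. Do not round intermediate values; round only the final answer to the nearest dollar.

Assessed value = $611,000 × 0.309 = $188,799
Harrowgate CSD taxable value = $188,799 (exemption does not apply)
Harrowgate CSD levy = $188,799 × 0.0168 = $3,171.8232

$3,172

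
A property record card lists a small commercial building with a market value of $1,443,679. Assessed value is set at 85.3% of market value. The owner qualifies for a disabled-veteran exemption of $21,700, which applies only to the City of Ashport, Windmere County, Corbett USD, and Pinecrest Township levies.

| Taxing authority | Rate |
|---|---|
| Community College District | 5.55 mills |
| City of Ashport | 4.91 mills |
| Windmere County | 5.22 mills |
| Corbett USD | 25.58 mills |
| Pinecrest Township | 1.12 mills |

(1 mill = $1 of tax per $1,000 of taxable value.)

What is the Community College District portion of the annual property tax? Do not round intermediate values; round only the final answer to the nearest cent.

Assessed value = $1,443,679 × 0.853 = $1,231,458.187
Community College District taxable value = $1,231,458.187 (exemption does not apply)
Community College District levy = $1,231,458.187 × 0.00555 = $6,834.59293785

$6,834.59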